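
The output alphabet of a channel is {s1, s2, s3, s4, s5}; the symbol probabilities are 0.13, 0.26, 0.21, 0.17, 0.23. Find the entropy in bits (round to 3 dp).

2.283 bits

H = −Σ pᵢ log₂ pᵢ.
−0.13·log₂(0.13) = 0.3826
−0.26·log₂(0.26) = 0.5053
−0.21·log₂(0.21) = 0.4728
−0.17·log₂(0.17) = 0.4346
−0.23·log₂(0.23) = 0.4877
Sum ≈ 2.2830 → 2.283 bits.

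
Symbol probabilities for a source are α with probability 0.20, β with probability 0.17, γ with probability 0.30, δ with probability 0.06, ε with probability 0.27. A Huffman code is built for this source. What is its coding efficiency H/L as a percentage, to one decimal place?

Entropy H = −Σ p log₂ p ≈ 2.1736 bits.
Huffman merges: 3/50+17/100→23/100; 1/5+23/100→43/100; 27/100+3/10→57/100; 43/100+57/100→1. L = 223/100 ≈ 2.2300.
Efficiency = H/L = 2.1736/2.2300 = 97.5%.

97.5%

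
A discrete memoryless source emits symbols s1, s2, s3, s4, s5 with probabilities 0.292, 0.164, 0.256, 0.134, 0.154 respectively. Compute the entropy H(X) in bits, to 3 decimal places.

H = −Σ pᵢ log₂ pᵢ.
−0.292·log₂(0.292) = 0.5186
−0.164·log₂(0.164) = 0.4278
−0.256·log₂(0.256) = 0.5032
−0.134·log₂(0.134) = 0.3886
−0.154·log₂(0.154) = 0.4156
Sum ≈ 2.2538 → 2.254 bits.

2.254 bits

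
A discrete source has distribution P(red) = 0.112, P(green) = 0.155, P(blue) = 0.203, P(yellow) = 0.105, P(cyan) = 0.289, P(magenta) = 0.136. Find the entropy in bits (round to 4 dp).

2.4881 bits

H = −Σ pᵢ log₂ pᵢ.
−0.112·log₂(0.112) = 0.3537
−0.155·log₂(0.155) = 0.4169
−0.203·log₂(0.203) = 0.4670
−0.105·log₂(0.105) = 0.3414
−0.289·log₂(0.289) = 0.5176
−0.136·log₂(0.136) = 0.3915
Sum ≈ 2.4881 → 2.4881 bits.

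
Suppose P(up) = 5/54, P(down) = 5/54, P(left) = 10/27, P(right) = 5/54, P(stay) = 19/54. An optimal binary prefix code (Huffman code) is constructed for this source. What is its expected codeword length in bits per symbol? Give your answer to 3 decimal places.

Repeatedly combine the two least-probable nodes; the expected code length is the sum of the merged weights.
merge 5/54 + 5/54 → 5/27
merge 5/54 + 5/27 → 5/18
merge 5/18 + 19/54 → 17/27
merge 10/27 + 17/27 → 1
L = 5/27 + 5/18 + 17/27 + 1 = 113/54 ≈ 2.093 bits/symbol.

2.093 bits/symbol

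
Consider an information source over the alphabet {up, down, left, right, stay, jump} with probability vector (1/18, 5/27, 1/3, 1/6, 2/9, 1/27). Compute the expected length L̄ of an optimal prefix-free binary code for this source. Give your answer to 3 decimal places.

2.352 bits/symbol

Repeatedly combine the two least-probable nodes; the expected code length is the sum of the merged weights.
merge 1/27 + 1/18 → 5/54
merge 5/54 + 1/6 → 7/27
merge 5/27 + 2/9 → 11/27
merge 7/27 + 1/3 → 16/27
merge 11/27 + 16/27 → 1
L = 5/54 + 7/27 + 11/27 + 16/27 + 1 = 127/54 ≈ 2.352 bits/symbol.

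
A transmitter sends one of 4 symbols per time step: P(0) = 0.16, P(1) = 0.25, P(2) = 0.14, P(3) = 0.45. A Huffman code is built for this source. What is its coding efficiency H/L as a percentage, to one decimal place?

Entropy H = −Σ p log₂ p ≈ 1.8385 bits.
Huffman merges: 7/50+4/25→3/10; 1/4+3/10→11/20; 9/20+11/20→1. L = 37/20 ≈ 1.8500.
Efficiency = H/L = 1.8385/1.8500 = 99.4%.

99.4%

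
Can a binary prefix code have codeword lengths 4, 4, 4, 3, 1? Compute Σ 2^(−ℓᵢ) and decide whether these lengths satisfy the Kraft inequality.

With common denominator 2^4 = 16: Σ 2^(−ℓᵢ) = 1/16 + 1/16 + 1/16 + 2/16 + 8/16 = 13/16 = 0.8125.
Kraft's inequality requires Σ ≤ 1; here Σ = 0.8125 ≤ 1, so such a prefix code exists.

0.8125; yes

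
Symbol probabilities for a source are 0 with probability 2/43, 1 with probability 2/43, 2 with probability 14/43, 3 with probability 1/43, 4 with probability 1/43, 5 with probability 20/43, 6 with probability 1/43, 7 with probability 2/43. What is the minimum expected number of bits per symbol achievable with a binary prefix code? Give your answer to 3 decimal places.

2.070 bits/symbol

Repeatedly combine the two least-probable nodes; the expected code length is the sum of the merged weights.
merge 1/43 + 1/43 → 2/43
merge 1/43 + 2/43 → 3/43
merge 2/43 + 2/43 → 4/43
merge 2/43 + 3/43 → 5/43
merge 4/43 + 5/43 → 9/43
merge 9/43 + 14/43 → 23/43
merge 20/43 + 23/43 → 1
L = 2/43 + 3/43 + 4/43 + 5/43 + 9/43 + 23/43 + 1 = 89/43 ≈ 2.070 bits/symbol.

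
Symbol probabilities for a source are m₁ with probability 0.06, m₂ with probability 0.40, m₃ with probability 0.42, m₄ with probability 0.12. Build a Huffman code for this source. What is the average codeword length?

Repeatedly combine the two least-probable nodes; the expected code length is the sum of the merged weights.
merge 3/50 + 3/25 → 9/50
merge 9/50 + 2/5 → 29/50
merge 21/50 + 29/50 → 1
L = 9/50 + 29/50 + 1 = 44/25 = 1.76 bits/symbol.

1.76 bits/symbol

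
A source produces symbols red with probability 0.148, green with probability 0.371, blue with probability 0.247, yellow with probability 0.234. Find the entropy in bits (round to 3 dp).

H = −Σ pᵢ log₂ pᵢ.
−0.148·log₂(0.148) = 0.4079
−0.371·log₂(0.371) = 0.5307
−0.247·log₂(0.247) = 0.4983
−0.234·log₂(0.234) = 0.4903
Sum ≈ 1.9273 → 1.927 bits.

1.927 bits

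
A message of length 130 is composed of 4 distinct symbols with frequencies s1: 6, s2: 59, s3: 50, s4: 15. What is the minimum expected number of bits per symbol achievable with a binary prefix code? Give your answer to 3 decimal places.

1.708 bits/symbol

Probabilities are the counts divided by 130.
Repeatedly combine the two least-probable nodes; the expected code length is the sum of the merged weights.
merge 3/65 + 3/26 → 21/130
merge 21/130 + 5/13 → 71/130
merge 59/130 + 71/130 → 1
L = 21/130 + 71/130 + 1 = 111/65 ≈ 1.708 bits/symbol.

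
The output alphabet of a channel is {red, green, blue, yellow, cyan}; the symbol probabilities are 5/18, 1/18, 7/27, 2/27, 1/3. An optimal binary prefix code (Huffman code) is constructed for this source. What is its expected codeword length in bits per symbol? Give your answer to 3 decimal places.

Repeatedly combine the two least-probable nodes; the expected code length is the sum of the merged weights.
merge 1/18 + 2/27 → 7/54
merge 7/54 + 7/27 → 7/18
merge 5/18 + 1/3 → 11/18
merge 7/18 + 11/18 → 1
L = 7/54 + 7/18 + 11/18 + 1 = 115/54 ≈ 2.130 bits/symbol.

2.130 bits/symbol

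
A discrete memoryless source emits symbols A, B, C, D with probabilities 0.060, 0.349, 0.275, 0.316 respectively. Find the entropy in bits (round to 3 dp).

H = −Σ pᵢ log₂ pᵢ.
−0.060·log₂(0.060) = 0.2435
−0.349·log₂(0.349) = 0.5300
−0.275·log₂(0.275) = 0.5122
−0.316·log₂(0.316) = 0.5252
Sum ≈ 1.8109 → 1.811 bits.

1.811 bits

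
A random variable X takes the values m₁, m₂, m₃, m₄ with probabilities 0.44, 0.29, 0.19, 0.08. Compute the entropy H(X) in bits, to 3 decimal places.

H = −Σ pᵢ log₂ pᵢ.
−0.44·log₂(0.44) = 0.5211
−0.29·log₂(0.29) = 0.5179
−0.19·log₂(0.19) = 0.4552
−0.08·log₂(0.08) = 0.2915
Sum ≈ 1.7858 → 1.786 bits.

1.786 bits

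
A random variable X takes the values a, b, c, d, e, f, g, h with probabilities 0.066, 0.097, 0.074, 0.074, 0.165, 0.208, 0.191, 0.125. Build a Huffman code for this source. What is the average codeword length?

Repeatedly combine the two least-probable nodes; the expected code length is the sum of the merged weights.
merge 33/500 + 37/500 → 7/50
merge 37/500 + 97/1000 → 171/1000
merge 1/8 + 7/50 → 53/200
merge 33/200 + 171/1000 → 42/125
merge 191/1000 + 26/125 → 399/1000
merge 53/200 + 42/125 → 601/1000
merge 399/1000 + 601/1000 → 1
L = 7/50 + 171/1000 + 53/200 + 42/125 + 399/1000 + 601/1000 + 1 = 364/125 = 2.912 bits/symbol.

2.912 bits/symbol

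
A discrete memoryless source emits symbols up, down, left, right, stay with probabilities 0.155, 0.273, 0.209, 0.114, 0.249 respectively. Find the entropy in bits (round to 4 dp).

2.2568 bits

H = −Σ pᵢ log₂ pᵢ.
−0.155·log₂(0.155) = 0.4169
−0.273·log₂(0.273) = 0.5113
−0.209·log₂(0.209) = 0.4720
−0.114·log₂(0.114) = 0.3571
−0.249·log₂(0.249) = 0.4994
Sum ≈ 2.2568 → 2.2568 bits.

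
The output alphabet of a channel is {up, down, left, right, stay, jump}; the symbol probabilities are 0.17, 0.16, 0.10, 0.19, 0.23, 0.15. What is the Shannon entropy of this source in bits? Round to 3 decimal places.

2.543 bits

H = −Σ pᵢ log₂ pᵢ.
−0.17·log₂(0.17) = 0.4346
−0.16·log₂(0.16) = 0.4230
−0.10·log₂(0.10) = 0.3322
−0.19·log₂(0.19) = 0.4552
−0.23·log₂(0.23) = 0.4877
−0.15·log₂(0.15) = 0.4105
Sum ≈ 2.5432 → 2.543 bits.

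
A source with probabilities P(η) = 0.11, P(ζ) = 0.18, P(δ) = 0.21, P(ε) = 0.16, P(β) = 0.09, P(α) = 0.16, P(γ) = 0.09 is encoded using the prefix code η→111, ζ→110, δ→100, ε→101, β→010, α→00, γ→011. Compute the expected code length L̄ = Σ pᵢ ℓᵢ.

2.84 bits/symbol

L̄ = Σ pᵢ·ℓᵢ = 0.11·3 + 0.18·3 + 0.21·3 + 0.16·3 + 0.09·3 + 0.16·2 + 0.09·3 = 2.84 bits/symbol.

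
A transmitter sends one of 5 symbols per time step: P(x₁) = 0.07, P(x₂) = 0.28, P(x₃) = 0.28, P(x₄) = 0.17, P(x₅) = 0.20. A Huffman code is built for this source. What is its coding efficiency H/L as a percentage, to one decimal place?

98.0%

Entropy H = −Σ p log₂ p ≈ 2.1960 bits.
Huffman merges: 7/100+17/100→6/25; 1/5+6/25→11/25; 7/25+7/25→14/25; 11/25+14/25→1. L = 56/25 ≈ 2.2400.
Efficiency = H/L = 2.1960/2.2400 = 98.0%.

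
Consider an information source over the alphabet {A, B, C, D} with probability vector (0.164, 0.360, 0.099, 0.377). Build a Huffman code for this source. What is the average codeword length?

Repeatedly combine the two least-probable nodes; the expected code length is the sum of the merged weights.
merge 99/1000 + 41/250 → 263/1000
merge 263/1000 + 9/25 → 623/1000
merge 377/1000 + 623/1000 → 1
L = 263/1000 + 623/1000 + 1 = 943/500 = 1.886 bits/symbol.

1.886 bits/symbol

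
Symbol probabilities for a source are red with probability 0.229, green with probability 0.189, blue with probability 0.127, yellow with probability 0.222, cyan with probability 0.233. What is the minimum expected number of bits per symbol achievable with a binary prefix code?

2.316 bits/symbol

Repeatedly combine the two least-probable nodes; the expected code length is the sum of the merged weights.
merge 127/1000 + 189/1000 → 79/250
merge 111/500 + 229/1000 → 451/1000
merge 233/1000 + 79/250 → 549/1000
merge 451/1000 + 549/1000 → 1
L = 79/250 + 451/1000 + 549/1000 + 1 = 579/250 = 2.316 bits/symbol.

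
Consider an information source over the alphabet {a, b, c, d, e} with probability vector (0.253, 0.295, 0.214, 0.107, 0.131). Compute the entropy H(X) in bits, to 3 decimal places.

H = −Σ pᵢ log₂ pᵢ.
−0.253·log₂(0.253) = 0.5016
−0.295·log₂(0.295) = 0.5196
−0.214·log₂(0.214) = 0.4760
−0.107·log₂(0.107) = 0.3450
−0.131·log₂(0.131) = 0.3841
Sum ≈ 2.2263 → 2.226 bits.

2.226 bits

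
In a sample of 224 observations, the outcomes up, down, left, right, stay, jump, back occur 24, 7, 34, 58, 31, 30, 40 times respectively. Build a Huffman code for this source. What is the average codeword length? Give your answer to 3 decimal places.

Probabilities are the counts divided by 224.
Repeatedly combine the two least-probable nodes; the expected code length is the sum of the merged weights.
merge 1/32 + 3/28 → 31/224
merge 15/112 + 31/224 → 61/224
merge 31/224 + 17/112 → 65/224
merge 5/28 + 29/112 → 7/16
merge 61/224 + 65/224 → 9/16
merge 7/16 + 9/16 → 1
L = 31/224 + 61/224 + 65/224 + 7/16 + 9/16 + 1 = 605/224 ≈ 2.701 bits/symbol.

2.701 bits/symbol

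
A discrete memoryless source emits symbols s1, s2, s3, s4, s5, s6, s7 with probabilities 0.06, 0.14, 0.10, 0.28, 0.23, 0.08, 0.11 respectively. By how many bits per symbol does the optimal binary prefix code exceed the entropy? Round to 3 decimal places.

0.013 bits

Entropy H = −Σ p log₂ p ≈ 2.6165 bits.
Huffman merges: 3/50+2/25→7/50; 1/10+11/100→21/100; 7/50+7/50→7/25; 21/100+23/100→11/25; 7/25+7/25→14/25; 11/25+14/25→1. L = 263/100 ≈ 2.6300.
L − H = 2.6300 − 2.6165 = 0.013 bits.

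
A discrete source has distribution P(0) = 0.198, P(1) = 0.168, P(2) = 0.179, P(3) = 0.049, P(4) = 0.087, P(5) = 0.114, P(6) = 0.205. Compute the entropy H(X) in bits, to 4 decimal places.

2.6848 bits

H = −Σ pᵢ log₂ pᵢ.
−0.198·log₂(0.198) = 0.4626
−0.168·log₂(0.168) = 0.4323
−0.179·log₂(0.179) = 0.4443
−0.049·log₂(0.049) = 0.2132
−0.087·log₂(0.087) = 0.3065
−0.114·log₂(0.114) = 0.3571
−0.205·log₂(0.205) = 0.4687
Sum ≈ 2.6848 → 2.6848 bits.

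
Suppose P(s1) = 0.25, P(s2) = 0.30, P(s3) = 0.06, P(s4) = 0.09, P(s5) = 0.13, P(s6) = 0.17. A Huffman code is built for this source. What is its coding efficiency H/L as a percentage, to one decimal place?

Entropy H = −Σ p log₂ p ≈ 2.3945 bits.
Huffman merges: 3/50+9/100→3/20; 13/100+3/20→7/25; 17/100+1/4→21/50; 7/25+3/10→29/50; 21/50+29/50→1. L = 243/100 ≈ 2.4300.
Efficiency = H/L = 2.3945/2.4300 = 98.5%.

98.5%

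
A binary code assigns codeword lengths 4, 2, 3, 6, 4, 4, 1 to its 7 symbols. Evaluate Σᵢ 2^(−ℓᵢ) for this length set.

1.078125

With common denominator 2^6 = 64: Σ 2^(−ℓᵢ) = 4/64 + 16/64 + 8/64 + 1/64 + 4/64 + 4/64 + 32/64 = 69/64 = 1.078125.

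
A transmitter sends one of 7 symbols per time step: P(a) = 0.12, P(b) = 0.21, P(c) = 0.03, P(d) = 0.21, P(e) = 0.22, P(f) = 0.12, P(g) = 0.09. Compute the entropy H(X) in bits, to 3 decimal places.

H = −Σ pᵢ log₂ pᵢ.
−0.12·log₂(0.12) = 0.3671
−0.21·log₂(0.21) = 0.4728
−0.03·log₂(0.03) = 0.1518
−0.21·log₂(0.21) = 0.4728
−0.22·log₂(0.22) = 0.4806
−0.12·log₂(0.12) = 0.3671
−0.09·log₂(0.09) = 0.3127
Sum ≈ 2.6248 → 2.625 bits.

2.625 bits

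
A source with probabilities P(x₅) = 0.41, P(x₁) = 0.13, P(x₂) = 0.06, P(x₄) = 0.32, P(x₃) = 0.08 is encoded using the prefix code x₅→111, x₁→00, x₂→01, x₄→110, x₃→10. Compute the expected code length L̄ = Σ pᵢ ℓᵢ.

2.73 bits/symbol

L̄ = Σ pᵢ·ℓᵢ = 0.41·3 + 0.13·2 + 0.06·2 + 0.32·3 + 0.08·2 = 2.73 bits/symbol.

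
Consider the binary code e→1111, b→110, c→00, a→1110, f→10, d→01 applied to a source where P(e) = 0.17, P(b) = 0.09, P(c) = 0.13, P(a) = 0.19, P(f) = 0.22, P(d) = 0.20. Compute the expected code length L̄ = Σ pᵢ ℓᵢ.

2.81 bits/symbol

L̄ = Σ pᵢ·ℓᵢ = 0.17·4 + 0.09·3 + 0.13·2 + 0.19·4 + 0.22·2 + 0.20·2 = 2.81 bits/symbol.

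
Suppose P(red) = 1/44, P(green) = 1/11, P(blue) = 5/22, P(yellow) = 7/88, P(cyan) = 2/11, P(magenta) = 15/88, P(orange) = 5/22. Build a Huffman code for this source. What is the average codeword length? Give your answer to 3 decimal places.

2.648 bits/symbol

Repeatedly combine the two least-probable nodes; the expected code length is the sum of the merged weights.
merge 1/44 + 7/88 → 9/88
merge 1/11 + 9/88 → 17/88
merge 15/88 + 2/11 → 31/88
merge 17/88 + 5/22 → 37/88
merge 5/22 + 31/88 → 51/88
merge 37/88 + 51/88 → 1
L = 9/88 + 17/88 + 31/88 + 37/88 + 51/88 + 1 = 233/88 ≈ 2.648 bits/symbol.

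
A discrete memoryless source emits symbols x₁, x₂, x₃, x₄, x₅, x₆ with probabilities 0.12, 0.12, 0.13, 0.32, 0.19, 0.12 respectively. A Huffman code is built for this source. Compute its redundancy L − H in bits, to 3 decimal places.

0.025 bits

Entropy H = −Σ p log₂ p ≈ 2.4651 bits.
Huffman merges: 3/25+3/25→6/25; 3/25+13/100→1/4; 19/100+6/25→43/100; 1/4+8/25→57/100; 43/100+57/100→1. L = 249/100 ≈ 2.4900.
L − H = 2.4900 − 2.4651 = 0.025 bits.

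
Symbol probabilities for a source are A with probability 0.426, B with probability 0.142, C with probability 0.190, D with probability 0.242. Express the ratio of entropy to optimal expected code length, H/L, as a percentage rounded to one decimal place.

Entropy H = −Σ p log₂ p ≈ 1.8749 bits.
Huffman merges: 71/500+19/100→83/250; 121/500+83/250→287/500; 213/500+287/500→1. L = 953/500 ≈ 1.9060.
Efficiency = H/L = 1.8749/1.9060 = 98.4%.

98.4%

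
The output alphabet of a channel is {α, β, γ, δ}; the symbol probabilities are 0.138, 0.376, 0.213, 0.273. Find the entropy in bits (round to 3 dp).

H = −Σ pᵢ log₂ pᵢ.
−0.138·log₂(0.138) = 0.3943
−0.376·log₂(0.376) = 0.5306
−0.213·log₂(0.213) = 0.4752
−0.273·log₂(0.273) = 0.5113
Sum ≈ 1.9115 → 1.911 bits.

1.911 bits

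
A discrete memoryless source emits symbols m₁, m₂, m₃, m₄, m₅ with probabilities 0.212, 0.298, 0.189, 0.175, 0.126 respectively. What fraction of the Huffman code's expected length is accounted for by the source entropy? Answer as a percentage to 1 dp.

98.5%

Entropy H = −Σ p log₂ p ≈ 2.2658 bits.
Huffman merges: 63/500+7/40→301/1000; 189/1000+53/250→401/1000; 149/500+301/1000→599/1000; 401/1000+599/1000→1. L = 2301/1000 ≈ 2.3010.
Efficiency = H/L = 2.2658/2.3010 = 98.5%.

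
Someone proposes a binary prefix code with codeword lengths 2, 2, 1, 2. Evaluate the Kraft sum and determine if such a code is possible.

1.25; no

With common denominator 2^2 = 4: Σ 2^(−ℓᵢ) = 1/4 + 1/4 + 2/4 + 1/4 = 5/4 = 1.25.
Kraft's inequality requires Σ ≤ 1; here Σ = 1.25 > 1, so no such prefix code exists.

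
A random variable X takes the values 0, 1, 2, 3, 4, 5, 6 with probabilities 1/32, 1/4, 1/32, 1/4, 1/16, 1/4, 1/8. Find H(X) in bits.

Each probability is a power of 1/2, so log₂(1/p) is an integer.
H = Σ p·log₂(1/p) = 1/32·5 + 1/4·2 + 1/32·5 + 1/4·2 + 1/16·4 + 1/4·2 + 1/8·3 = 2.4375 bits.

2.4375 bits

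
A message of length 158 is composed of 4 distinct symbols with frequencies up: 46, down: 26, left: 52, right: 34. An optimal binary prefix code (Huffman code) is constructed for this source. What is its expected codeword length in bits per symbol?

Probabilities are the counts divided by 158.
Repeatedly combine the two least-probable nodes; the expected code length is the sum of the merged weights.
merge 13/79 + 17/79 → 30/79
merge 23/79 + 26/79 → 49/79
merge 30/79 + 49/79 → 1
L = 30/79 + 49/79 + 1 = 2 bits/symbol.

2 bits/symbol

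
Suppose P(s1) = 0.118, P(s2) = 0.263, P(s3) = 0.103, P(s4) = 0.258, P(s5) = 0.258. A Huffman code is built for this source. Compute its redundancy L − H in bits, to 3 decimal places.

Entropy H = −Σ p log₂ p ≈ 2.2169 bits.
Huffman merges: 103/1000+59/500→221/1000; 221/1000+129/500→479/1000; 129/500+263/1000→521/1000; 479/1000+521/1000→1. L = 2221/1000 ≈ 2.2210.
L − H = 2.2210 − 2.2169 = 0.004 bits.

0.004 bits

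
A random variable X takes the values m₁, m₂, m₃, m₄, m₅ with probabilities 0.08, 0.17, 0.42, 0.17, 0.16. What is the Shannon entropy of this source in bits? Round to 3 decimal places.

2.109 bits

H = −Σ pᵢ log₂ pᵢ.
−0.08·log₂(0.08) = 0.2915
−0.17·log₂(0.17) = 0.4346
−0.42·log₂(0.42) = 0.5256
−0.17·log₂(0.17) = 0.4346
−0.16·log₂(0.16) = 0.4230
Sum ≈ 2.1093 → 2.109 bits.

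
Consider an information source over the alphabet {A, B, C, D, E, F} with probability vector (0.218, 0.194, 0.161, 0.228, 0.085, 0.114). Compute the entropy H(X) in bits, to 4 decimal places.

2.5080 bits

H = −Σ pᵢ log₂ pᵢ.
−0.218·log₂(0.218) = 0.4791
−0.194·log₂(0.194) = 0.4590
−0.161·log₂(0.161) = 0.4242
−0.228·log₂(0.228) = 0.4863
−0.085·log₂(0.085) = 0.3023
−0.114·log₂(0.114) = 0.3571
Sum ≈ 2.5080 → 2.5080 bits.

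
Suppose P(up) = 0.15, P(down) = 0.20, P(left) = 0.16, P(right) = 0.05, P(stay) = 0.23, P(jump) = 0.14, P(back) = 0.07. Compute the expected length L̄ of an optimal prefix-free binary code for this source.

2.69 bits/symbol

Repeatedly combine the two least-probable nodes; the expected code length is the sum of the merged weights.
merge 1/20 + 7/100 → 3/25
merge 3/25 + 7/50 → 13/50
merge 3/20 + 4/25 → 31/100
merge 1/5 + 23/100 → 43/100
merge 13/50 + 31/100 → 57/100
merge 43/100 + 57/100 → 1
L = 3/25 + 13/50 + 31/100 + 43/100 + 57/100 + 1 = 269/100 = 2.69 bits/symbol.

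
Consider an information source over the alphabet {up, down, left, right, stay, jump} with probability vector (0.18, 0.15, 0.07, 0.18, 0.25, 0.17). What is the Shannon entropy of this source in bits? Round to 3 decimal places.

2.504 bits

H = −Σ pᵢ log₂ pᵢ.
−0.18·log₂(0.18) = 0.4453
−0.15·log₂(0.15) = 0.4105
−0.07·log₂(0.07) = 0.2686
−0.18·log₂(0.18) = 0.4453
−0.25·log₂(0.25) = 0.5000
−0.17·log₂(0.17) = 0.4346
Sum ≈ 2.5043 → 2.504 bits.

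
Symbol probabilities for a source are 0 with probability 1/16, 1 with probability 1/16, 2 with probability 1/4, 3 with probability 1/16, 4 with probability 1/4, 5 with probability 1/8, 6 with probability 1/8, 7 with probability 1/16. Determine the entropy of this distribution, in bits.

2.75 bits

Each probability is a power of 1/2, so log₂(1/p) is an integer.
H = Σ p·log₂(1/p) = 1/16·4 + 1/16·4 + 1/4·2 + 1/16·4 + 1/4·2 + 1/8·3 + 1/8·3 + 1/16·4 = 2.75 bits.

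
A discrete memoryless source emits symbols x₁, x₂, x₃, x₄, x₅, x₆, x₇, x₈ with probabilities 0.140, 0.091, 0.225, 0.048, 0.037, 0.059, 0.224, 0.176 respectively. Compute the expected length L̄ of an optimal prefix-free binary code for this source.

Repeatedly combine the two least-probable nodes; the expected code length is the sum of the merged weights.
merge 37/1000 + 6/125 → 17/200
merge 59/1000 + 17/200 → 18/125
merge 91/1000 + 7/50 → 231/1000
merge 18/125 + 22/125 → 8/25
merge 28/125 + 9/40 → 449/1000
merge 231/1000 + 8/25 → 551/1000
merge 449/1000 + 551/1000 → 1
L = 17/200 + 18/125 + 231/1000 + 8/25 + 449/1000 + 551/1000 + 1 = 139/50 = 2.78 bits/symbol.

2.78 bits/symbol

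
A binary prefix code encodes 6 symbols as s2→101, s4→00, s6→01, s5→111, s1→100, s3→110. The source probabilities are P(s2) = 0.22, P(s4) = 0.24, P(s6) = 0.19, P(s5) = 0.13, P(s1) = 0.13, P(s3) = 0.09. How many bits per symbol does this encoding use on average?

2.57 bits/symbol

L̄ = Σ pᵢ·ℓᵢ = 0.22·3 + 0.24·2 + 0.19·2 + 0.13·3 + 0.13·3 + 0.09·3 = 2.57 bits/symbol.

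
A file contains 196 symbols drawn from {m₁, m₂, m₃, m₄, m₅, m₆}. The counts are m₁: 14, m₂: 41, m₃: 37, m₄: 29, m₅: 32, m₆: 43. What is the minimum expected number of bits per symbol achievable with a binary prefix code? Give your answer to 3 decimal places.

2.571 bits/symbol

Probabilities are the counts divided by 196.
Repeatedly combine the two least-probable nodes; the expected code length is the sum of the merged weights.
merge 1/14 + 29/196 → 43/196
merge 8/49 + 37/196 → 69/196
merge 41/196 + 43/196 → 3/7
merge 43/196 + 69/196 → 4/7
merge 3/7 + 4/7 → 1
L = 43/196 + 69/196 + 3/7 + 4/7 + 1 = 18/7 ≈ 2.571 bits/symbol.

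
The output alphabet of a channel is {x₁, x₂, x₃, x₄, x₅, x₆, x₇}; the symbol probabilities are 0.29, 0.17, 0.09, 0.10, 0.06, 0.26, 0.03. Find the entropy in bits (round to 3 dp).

2.498 bits

H = −Σ pᵢ log₂ pᵢ.
−0.29·log₂(0.29) = 0.5179
−0.17·log₂(0.17) = 0.4346
−0.09·log₂(0.09) = 0.3127
−0.10·log₂(0.10) = 0.3322
−0.06·log₂(0.06) = 0.2435
−0.26·log₂(0.26) = 0.5053
−0.03·log₂(0.03) = 0.1518
Sum ≈ 2.4979 → 2.498 bits.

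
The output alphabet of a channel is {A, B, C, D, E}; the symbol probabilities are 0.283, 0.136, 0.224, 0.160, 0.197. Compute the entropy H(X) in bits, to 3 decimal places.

H = −Σ pᵢ log₂ pᵢ.
−0.283·log₂(0.283) = 0.5154
−0.136·log₂(0.136) = 0.3915
−0.224·log₂(0.224) = 0.4835
−0.160·log₂(0.160) = 0.4230
−0.197·log₂(0.197) = 0.4617
Sum ≈ 2.2751 → 2.275 bits.

2.275 bits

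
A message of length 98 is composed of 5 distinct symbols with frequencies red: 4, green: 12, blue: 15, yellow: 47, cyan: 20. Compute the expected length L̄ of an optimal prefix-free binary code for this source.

2 bits/symbol

Probabilities are the counts divided by 98.
Repeatedly combine the two least-probable nodes; the expected code length is the sum of the merged weights.
merge 2/49 + 6/49 → 8/49
merge 15/98 + 8/49 → 31/98
merge 10/49 + 31/98 → 51/98
merge 47/98 + 51/98 → 1
L = 8/49 + 31/98 + 51/98 + 1 = 2 bits/symbol.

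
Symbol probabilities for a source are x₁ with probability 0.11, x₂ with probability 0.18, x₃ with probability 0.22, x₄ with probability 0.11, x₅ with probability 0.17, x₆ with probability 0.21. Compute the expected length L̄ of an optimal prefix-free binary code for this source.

Repeatedly combine the two least-probable nodes; the expected code length is the sum of the merged weights.
merge 11/100 + 11/100 → 11/50
merge 17/100 + 9/50 → 7/20
merge 21/100 + 11/50 → 43/100
merge 11/50 + 7/20 → 57/100
merge 43/100 + 57/100 → 1
L = 11/50 + 7/20 + 43/100 + 57/100 + 1 = 257/100 = 2.57 bits/symbol.

2.57 bits/symbol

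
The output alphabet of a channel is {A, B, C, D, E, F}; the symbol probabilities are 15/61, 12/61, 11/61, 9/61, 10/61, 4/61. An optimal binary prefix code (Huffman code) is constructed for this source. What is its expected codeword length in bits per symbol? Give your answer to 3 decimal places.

2.557 bits/symbol

Repeatedly combine the two least-probable nodes; the expected code length is the sum of the merged weights.
merge 4/61 + 9/61 → 13/61
merge 10/61 + 11/61 → 21/61
merge 12/61 + 13/61 → 25/61
merge 15/61 + 21/61 → 36/61
merge 25/61 + 36/61 → 1
L = 13/61 + 21/61 + 25/61 + 36/61 + 1 = 156/61 ≈ 2.557 bits/symbol.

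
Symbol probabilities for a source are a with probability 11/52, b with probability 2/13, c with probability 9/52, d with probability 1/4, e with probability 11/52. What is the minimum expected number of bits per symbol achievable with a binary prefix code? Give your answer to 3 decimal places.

Repeatedly combine the two least-probable nodes; the expected code length is the sum of the merged weights.
merge 2/13 + 9/52 → 17/52
merge 11/52 + 11/52 → 11/26
merge 1/4 + 17/52 → 15/26
merge 11/26 + 15/26 → 1
L = 17/52 + 11/26 + 15/26 + 1 = 121/52 ≈ 2.327 bits/symbol.

2.327 bits/symbol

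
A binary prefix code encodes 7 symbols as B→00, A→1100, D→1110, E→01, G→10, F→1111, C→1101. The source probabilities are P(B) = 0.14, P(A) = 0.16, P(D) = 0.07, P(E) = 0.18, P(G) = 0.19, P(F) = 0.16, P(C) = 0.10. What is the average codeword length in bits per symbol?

2.98 bits/symbol

L̄ = Σ pᵢ·ℓᵢ = 0.14·2 + 0.16·4 + 0.07·4 + 0.18·2 + 0.19·2 + 0.16·4 + 0.10·4 = 2.98 bits/symbol.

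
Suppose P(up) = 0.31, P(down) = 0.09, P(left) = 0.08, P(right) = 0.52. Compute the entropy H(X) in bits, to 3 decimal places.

H = −Σ pᵢ log₂ pᵢ.
−0.31·log₂(0.31) = 0.5238
−0.09·log₂(0.09) = 0.3127
−0.08·log₂(0.08) = 0.2915
−0.52·log₂(0.52) = 0.4906
Sum ≈ 1.6185 → 1.619 bits.

1.619 bits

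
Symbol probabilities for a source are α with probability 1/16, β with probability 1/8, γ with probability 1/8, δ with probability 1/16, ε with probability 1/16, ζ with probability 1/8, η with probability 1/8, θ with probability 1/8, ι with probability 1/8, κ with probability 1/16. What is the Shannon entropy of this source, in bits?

Each probability is a power of 1/2, so log₂(1/p) is an integer.
H = Σ p·log₂(1/p) = 1/16·4 + 1/8·3 + 1/8·3 + 1/16·4 + 1/16·4 + 1/8·3 + 1/8·3 + 1/8·3 + 1/8·3 + 1/16·4 = 3.25 bits.

3.25 bits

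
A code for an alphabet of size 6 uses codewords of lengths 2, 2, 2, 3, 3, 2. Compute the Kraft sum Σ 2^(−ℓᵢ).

1.25

With common denominator 2^3 = 8: Σ 2^(−ℓᵢ) = 2/8 + 2/8 + 2/8 + 1/8 + 1/8 + 2/8 = 10/8 = 1.25.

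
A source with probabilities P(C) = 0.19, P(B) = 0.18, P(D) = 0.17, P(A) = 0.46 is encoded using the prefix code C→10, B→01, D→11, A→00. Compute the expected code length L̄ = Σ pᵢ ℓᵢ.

L̄ = Σ pᵢ·ℓᵢ = 0.19·2 + 0.18·2 + 0.17·2 + 0.46·2 = 2 bits/symbol.

2 bits/symbol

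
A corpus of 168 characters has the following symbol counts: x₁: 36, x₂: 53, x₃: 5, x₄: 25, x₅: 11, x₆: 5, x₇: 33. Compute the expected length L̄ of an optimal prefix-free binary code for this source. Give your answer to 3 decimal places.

2.458 bits/symbol

Probabilities are the counts divided by 168.
Repeatedly combine the two least-probable nodes; the expected code length is the sum of the merged weights.
merge 5/168 + 5/168 → 5/84
merge 5/84 + 11/168 → 1/8
merge 1/8 + 25/168 → 23/84
merge 11/56 + 3/14 → 23/56
merge 23/84 + 53/168 → 33/56
merge 23/56 + 33/56 → 1
L = 5/84 + 1/8 + 23/84 + 23/56 + 33/56 + 1 = 59/24 ≈ 2.458 bits/symbol.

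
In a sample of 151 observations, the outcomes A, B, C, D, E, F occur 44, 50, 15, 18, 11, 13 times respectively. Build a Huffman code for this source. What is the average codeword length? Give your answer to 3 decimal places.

Probabilities are the counts divided by 151.
Repeatedly combine the two least-probable nodes; the expected code length is the sum of the merged weights.
merge 11/151 + 13/151 → 24/151
merge 15/151 + 18/151 → 33/151
merge 24/151 + 33/151 → 57/151
merge 44/151 + 50/151 → 94/151
merge 57/151 + 94/151 → 1
L = 24/151 + 33/151 + 57/151 + 94/151 + 1 = 359/151 ≈ 2.377 bits/symbol.

2.377 bits/symbol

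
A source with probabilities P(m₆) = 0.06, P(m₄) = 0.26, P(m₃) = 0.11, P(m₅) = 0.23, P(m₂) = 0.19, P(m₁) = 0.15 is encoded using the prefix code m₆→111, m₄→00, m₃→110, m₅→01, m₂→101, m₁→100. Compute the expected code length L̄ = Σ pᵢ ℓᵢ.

L̄ = Σ pᵢ·ℓᵢ = 0.06·3 + 0.26·2 + 0.11·3 + 0.23·2 + 0.19·3 + 0.15·3 = 2.51 bits/symbol.

2.51 bits/symbol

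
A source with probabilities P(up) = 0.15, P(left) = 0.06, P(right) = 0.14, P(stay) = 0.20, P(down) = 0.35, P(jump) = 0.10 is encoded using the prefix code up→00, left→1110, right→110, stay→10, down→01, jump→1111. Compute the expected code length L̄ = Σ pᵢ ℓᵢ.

2.46 bits/symbol

L̄ = Σ pᵢ·ℓᵢ = 0.15·2 + 0.06·4 + 0.14·3 + 0.20·2 + 0.35·2 + 0.10·4 = 2.46 bits/symbol.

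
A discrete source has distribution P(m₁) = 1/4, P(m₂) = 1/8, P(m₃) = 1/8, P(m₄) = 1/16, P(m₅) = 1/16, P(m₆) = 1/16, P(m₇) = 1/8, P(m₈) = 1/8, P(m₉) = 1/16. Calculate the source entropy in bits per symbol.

3 bits

Each probability is a power of 1/2, so log₂(1/p) is an integer.
H = Σ p·log₂(1/p) = 1/4·2 + 1/8·3 + 1/8·3 + 1/16·4 + 1/16·4 + 1/16·4 + 1/8·3 + 1/8·3 + 1/16·4 = 3 bits.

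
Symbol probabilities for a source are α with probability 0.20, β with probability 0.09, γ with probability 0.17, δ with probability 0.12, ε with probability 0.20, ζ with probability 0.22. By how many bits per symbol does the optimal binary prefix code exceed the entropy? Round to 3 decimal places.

0.056 bits

Entropy H = −Σ p log₂ p ≈ 2.5237 bits.
Huffman merges: 9/100+3/25→21/100; 17/100+1/5→37/100; 1/5+21/100→41/100; 11/50+37/100→59/100; 41/100+59/100→1. L = 129/50 ≈ 2.5800.
L − H = 2.5800 − 2.5237 = 0.056 bits.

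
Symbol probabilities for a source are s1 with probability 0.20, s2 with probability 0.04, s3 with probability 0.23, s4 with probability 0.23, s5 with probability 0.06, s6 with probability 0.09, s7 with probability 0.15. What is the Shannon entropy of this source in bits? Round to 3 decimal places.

H = −Σ pᵢ log₂ pᵢ.
−0.20·log₂(0.20) = 0.4644
−0.04·log₂(0.04) = 0.1858
−0.23·log₂(0.23) = 0.4877
−0.23·log₂(0.23) = 0.4877
−0.06·log₂(0.06) = 0.2435
−0.09·log₂(0.09) = 0.3127
−0.15·log₂(0.15) = 0.4105
Sum ≈ 2.5922 → 2.592 bits.

2.592 bits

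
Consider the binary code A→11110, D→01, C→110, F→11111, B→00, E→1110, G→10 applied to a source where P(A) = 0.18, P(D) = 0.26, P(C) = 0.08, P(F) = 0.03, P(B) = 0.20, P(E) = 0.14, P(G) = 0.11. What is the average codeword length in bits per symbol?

2.99 bits/symbol

L̄ = Σ pᵢ·ℓᵢ = 0.18·5 + 0.26·2 + 0.08·3 + 0.03·5 + 0.20·2 + 0.14·4 + 0.11·2 = 2.99 bits/symbol.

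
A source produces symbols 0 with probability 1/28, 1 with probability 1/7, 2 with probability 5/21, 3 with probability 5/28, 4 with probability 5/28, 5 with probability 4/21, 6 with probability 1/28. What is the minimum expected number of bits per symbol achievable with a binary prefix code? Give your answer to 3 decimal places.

Repeatedly combine the two least-probable nodes; the expected code length is the sum of the merged weights.
merge 1/28 + 1/28 → 1/14
merge 1/14 + 1/7 → 3/14
merge 5/28 + 5/28 → 5/14
merge 4/21 + 3/14 → 17/42
merge 5/21 + 5/14 → 25/42
merge 17/42 + 25/42 → 1
L = 1/14 + 3/14 + 5/14 + 17/42 + 25/42 + 1 = 37/14 ≈ 2.643 bits/symbol.

2.643 bits/symbol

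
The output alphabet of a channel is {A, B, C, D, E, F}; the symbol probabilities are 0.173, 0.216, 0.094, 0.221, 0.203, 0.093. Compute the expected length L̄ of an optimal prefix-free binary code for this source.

2.547 bits/symbol

Repeatedly combine the two least-probable nodes; the expected code length is the sum of the merged weights.
merge 93/1000 + 47/500 → 187/1000
merge 173/1000 + 187/1000 → 9/25
merge 203/1000 + 27/125 → 419/1000
merge 221/1000 + 9/25 → 581/1000
merge 419/1000 + 581/1000 → 1
L = 187/1000 + 9/25 + 419/1000 + 581/1000 + 1 = 2547/1000 = 2.547 bits/symbol.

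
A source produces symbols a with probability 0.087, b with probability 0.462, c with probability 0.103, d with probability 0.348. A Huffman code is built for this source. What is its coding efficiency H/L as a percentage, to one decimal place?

Entropy H = −Σ p log₂ p ≈ 1.6889 bits.
Huffman merges: 87/1000+103/1000→19/100; 19/100+87/250→269/500; 231/500+269/500→1. L = 216/125 ≈ 1.7280.
Efficiency = H/L = 1.6889/1.7280 = 97.7%.

97.7%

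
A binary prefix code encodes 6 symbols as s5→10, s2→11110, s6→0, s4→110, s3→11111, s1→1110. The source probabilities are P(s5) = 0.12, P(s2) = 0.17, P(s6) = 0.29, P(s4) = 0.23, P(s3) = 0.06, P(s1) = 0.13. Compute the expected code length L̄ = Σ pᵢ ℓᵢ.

L̄ = Σ pᵢ·ℓᵢ = 0.12·2 + 0.17·5 + 0.29·1 + 0.23·3 + 0.06·5 + 0.13·4 = 2.89 bits/symbol.

2.89 bits/symbol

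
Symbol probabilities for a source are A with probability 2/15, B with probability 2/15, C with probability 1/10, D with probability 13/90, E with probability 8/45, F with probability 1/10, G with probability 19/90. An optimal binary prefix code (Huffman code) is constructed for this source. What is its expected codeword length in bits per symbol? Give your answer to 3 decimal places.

Repeatedly combine the two least-probable nodes; the expected code length is the sum of the merged weights.
merge 1/10 + 1/10 → 1/5
merge 2/15 + 2/15 → 4/15
merge 13/90 + 8/45 → 29/90
merge 1/5 + 19/90 → 37/90
merge 4/15 + 29/90 → 53/90
merge 37/90 + 53/90 → 1
L = 1/5 + 4/15 + 29/90 + 37/90 + 53/90 + 1 = 251/90 ≈ 2.789 bits/symbol.

2.789 bits/symbol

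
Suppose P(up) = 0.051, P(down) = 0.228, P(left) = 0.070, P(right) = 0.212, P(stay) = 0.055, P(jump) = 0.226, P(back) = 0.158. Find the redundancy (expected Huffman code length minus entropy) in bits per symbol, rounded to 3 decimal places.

0.032 bits

Entropy H = −Σ p log₂ p ≈ 2.5839 bits.
Huffman merges: 51/1000+11/200→53/500; 7/100+53/500→22/125; 79/500+22/125→167/500; 53/250+113/500→219/500; 57/250+167/500→281/500; 219/500+281/500→1. L = 327/125 ≈ 2.6160.
L − H = 2.6160 − 2.5839 = 0.032 bits.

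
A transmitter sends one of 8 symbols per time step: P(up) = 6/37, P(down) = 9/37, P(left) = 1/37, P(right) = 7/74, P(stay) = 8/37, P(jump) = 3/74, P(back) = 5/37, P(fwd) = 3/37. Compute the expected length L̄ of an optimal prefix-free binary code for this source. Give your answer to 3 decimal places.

2.757 bits/symbol

Repeatedly combine the two least-probable nodes; the expected code length is the sum of the merged weights.
merge 1/37 + 3/74 → 5/74
merge 5/74 + 3/37 → 11/74
merge 7/74 + 5/37 → 17/74
merge 11/74 + 6/37 → 23/74
merge 8/37 + 17/74 → 33/74
merge 9/37 + 23/74 → 41/74
merge 33/74 + 41/74 → 1
L = 5/74 + 11/74 + 17/74 + 23/74 + 33/74 + 41/74 + 1 = 102/37 ≈ 2.757 bits/symbol.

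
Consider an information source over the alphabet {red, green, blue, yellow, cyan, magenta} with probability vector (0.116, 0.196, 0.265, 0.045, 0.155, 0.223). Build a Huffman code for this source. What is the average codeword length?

Repeatedly combine the two least-probable nodes; the expected code length is the sum of the merged weights.
merge 9/200 + 29/250 → 161/1000
merge 31/200 + 161/1000 → 79/250
merge 49/250 + 223/1000 → 419/1000
merge 53/200 + 79/250 → 581/1000
merge 419/1000 + 581/1000 → 1
L = 161/1000 + 79/250 + 419/1000 + 581/1000 + 1 = 2477/1000 = 2.477 bits/symbol.

2.477 bits/symbol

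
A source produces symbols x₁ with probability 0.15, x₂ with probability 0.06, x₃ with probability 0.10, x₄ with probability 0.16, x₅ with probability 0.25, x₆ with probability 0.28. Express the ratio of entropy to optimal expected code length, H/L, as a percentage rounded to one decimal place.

Entropy H = −Σ p log₂ p ≈ 2.4235 bits.
Huffman merges: 3/50+1/10→4/25; 3/20+4/25→31/100; 4/25+1/4→41/100; 7/25+31/100→59/100; 41/100+59/100→1. L = 247/100 ≈ 2.4700.
Efficiency = H/L = 2.4235/2.4700 = 98.1%.

98.1%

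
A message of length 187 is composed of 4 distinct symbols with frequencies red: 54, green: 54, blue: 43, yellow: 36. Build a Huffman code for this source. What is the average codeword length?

Probabilities are the counts divided by 187.
Repeatedly combine the two least-probable nodes; the expected code length is the sum of the merged weights.
merge 36/187 + 43/187 → 79/187
merge 54/187 + 54/187 → 108/187
merge 79/187 + 108/187 → 1
L = 79/187 + 108/187 + 1 = 2 bits/symbol.

2 bits/symbol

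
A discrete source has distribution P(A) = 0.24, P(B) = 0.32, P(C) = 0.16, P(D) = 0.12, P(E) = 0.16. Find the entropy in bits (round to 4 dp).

H = −Σ pᵢ log₂ pᵢ.
−0.24·log₂(0.24) = 0.4941
−0.32·log₂(0.32) = 0.5260
−0.16·log₂(0.16) = 0.4230
−0.12·log₂(0.12) = 0.3671
−0.16·log₂(0.16) = 0.4230
Sum ≈ 2.2333 → 2.2333 bits.

2.2333 bits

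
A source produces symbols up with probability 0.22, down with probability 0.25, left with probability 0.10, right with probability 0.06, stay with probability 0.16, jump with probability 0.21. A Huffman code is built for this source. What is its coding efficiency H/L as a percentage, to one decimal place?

Entropy H = −Σ p log₂ p ≈ 2.4521 bits.
Huffman merges: 3/50+1/10→4/25; 4/25+4/25→8/25; 21/100+11/50→43/100; 1/4+8/25→57/100; 43/100+57/100→1. L = 62/25 ≈ 2.4800.
Efficiency = H/L = 2.4521/2.4800 = 98.9%.

98.9%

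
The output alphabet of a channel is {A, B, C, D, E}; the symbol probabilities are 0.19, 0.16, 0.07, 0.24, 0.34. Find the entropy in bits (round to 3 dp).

H = −Σ pᵢ log₂ pᵢ.
−0.19·log₂(0.19) = 0.4552
−0.16·log₂(0.16) = 0.4230
−0.07·log₂(0.07) = 0.2686
−0.24·log₂(0.24) = 0.4941
−0.34·log₂(0.34) = 0.5292
Sum ≈ 2.1701 → 2.170 bits.

2.170 bits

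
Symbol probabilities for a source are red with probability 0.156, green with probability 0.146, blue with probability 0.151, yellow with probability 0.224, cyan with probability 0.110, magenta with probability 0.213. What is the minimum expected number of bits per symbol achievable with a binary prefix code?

Repeatedly combine the two least-probable nodes; the expected code length is the sum of the merged weights.
merge 11/100 + 73/500 → 32/125
merge 151/1000 + 39/250 → 307/1000
merge 213/1000 + 28/125 → 437/1000
merge 32/125 + 307/1000 → 563/1000
merge 437/1000 + 563/1000 → 1
L = 32/125 + 307/1000 + 437/1000 + 563/1000 + 1 = 2563/1000 = 2.563 bits/symbol.

2.563 bits/symbol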